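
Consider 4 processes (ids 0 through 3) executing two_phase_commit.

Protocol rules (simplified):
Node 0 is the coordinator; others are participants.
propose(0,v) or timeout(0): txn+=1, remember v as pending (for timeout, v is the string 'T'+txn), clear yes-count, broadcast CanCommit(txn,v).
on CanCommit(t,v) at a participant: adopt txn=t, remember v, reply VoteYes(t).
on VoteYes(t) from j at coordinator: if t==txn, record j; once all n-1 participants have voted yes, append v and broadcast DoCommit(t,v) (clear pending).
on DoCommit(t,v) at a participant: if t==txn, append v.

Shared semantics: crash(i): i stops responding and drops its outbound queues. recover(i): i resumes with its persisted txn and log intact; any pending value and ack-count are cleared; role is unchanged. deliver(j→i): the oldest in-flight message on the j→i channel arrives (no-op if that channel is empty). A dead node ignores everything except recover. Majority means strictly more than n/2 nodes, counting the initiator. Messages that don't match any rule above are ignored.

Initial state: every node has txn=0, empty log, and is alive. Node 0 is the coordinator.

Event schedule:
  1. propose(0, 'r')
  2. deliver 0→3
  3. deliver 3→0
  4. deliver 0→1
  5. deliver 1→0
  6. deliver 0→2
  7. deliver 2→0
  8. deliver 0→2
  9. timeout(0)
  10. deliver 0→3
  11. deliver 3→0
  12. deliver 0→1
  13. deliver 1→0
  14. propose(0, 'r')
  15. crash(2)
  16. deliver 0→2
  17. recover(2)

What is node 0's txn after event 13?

[1] propose(0,'r') → N0(coor t1 [-])
[2] deliver 0→3 → N3(part t1 [-])
[3] deliver 3→0 → ∅
[4] deliver 0→1 → N1(part t1 [-])
[5] deliver 1→0 → ∅
[6] deliver 0→2 → N2(part t1 [-])
[7] deliver 2→0 → N0(coor t1 [r])
[8] deliver 0→2 → N2(part t1 [r])
[9] timeout(0) → N0(coor t2 [r])
[10] deliver 0→3 → N3(part t1 [r])
[11] deliver 3→0 → ∅
[12] deliver 0→1 → N1(part t1 [r])
[13] deliver 1→0 → ∅

2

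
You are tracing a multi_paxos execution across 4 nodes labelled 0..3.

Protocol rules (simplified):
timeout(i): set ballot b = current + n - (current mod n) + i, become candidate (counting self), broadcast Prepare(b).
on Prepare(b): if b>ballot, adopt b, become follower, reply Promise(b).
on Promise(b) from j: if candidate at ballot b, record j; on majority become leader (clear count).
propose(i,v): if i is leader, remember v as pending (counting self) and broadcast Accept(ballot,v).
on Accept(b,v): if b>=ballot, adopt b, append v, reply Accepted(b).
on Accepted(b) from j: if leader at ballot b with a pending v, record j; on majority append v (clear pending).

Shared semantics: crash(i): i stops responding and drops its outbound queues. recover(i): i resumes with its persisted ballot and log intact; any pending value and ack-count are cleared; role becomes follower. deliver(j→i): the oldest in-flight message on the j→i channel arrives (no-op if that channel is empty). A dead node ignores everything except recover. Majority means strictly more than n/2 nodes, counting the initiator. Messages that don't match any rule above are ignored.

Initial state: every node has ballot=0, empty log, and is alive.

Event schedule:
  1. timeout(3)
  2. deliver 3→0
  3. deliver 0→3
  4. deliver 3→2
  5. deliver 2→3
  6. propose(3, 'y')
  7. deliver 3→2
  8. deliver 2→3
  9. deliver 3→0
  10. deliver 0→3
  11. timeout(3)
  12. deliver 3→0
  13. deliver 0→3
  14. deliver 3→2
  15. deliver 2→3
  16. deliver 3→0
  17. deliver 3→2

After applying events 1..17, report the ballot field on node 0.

after 1 — timeout(3): n3:cand/b7/[-]
after 2 — deliver 3→0: n0:foll/b7/[-]
after 3 — deliver 0→3: ·
after 4 — deliver 3→2: n2:foll/b7/[-]
after 5 — deliver 2→3: n3:lead/b7/[-]
after 6 — propose(3,'y'): ·
after 7 — deliver 3→2: n2:foll/b7/[y]
after 8 — deliver 2→3: ·
after 9 — deliver 3→0: n0:foll/b7/[y]
after 10 — deliver 0→3: n3:lead/b7/[y]
after 11 — timeout(3): n3:cand/b11/[y]
after 12 — deliver 3→0: n0:foll/b11/[y]
after 13 — deliver 0→3: ·
after 14 — deliver 3→2: n2:foll/b11/[y]
after 15 — deliver 2→3: n3:lead/b11/[y]
after 16 — deliver 3→0: ·
after 17 — deliver 3→2: ·

11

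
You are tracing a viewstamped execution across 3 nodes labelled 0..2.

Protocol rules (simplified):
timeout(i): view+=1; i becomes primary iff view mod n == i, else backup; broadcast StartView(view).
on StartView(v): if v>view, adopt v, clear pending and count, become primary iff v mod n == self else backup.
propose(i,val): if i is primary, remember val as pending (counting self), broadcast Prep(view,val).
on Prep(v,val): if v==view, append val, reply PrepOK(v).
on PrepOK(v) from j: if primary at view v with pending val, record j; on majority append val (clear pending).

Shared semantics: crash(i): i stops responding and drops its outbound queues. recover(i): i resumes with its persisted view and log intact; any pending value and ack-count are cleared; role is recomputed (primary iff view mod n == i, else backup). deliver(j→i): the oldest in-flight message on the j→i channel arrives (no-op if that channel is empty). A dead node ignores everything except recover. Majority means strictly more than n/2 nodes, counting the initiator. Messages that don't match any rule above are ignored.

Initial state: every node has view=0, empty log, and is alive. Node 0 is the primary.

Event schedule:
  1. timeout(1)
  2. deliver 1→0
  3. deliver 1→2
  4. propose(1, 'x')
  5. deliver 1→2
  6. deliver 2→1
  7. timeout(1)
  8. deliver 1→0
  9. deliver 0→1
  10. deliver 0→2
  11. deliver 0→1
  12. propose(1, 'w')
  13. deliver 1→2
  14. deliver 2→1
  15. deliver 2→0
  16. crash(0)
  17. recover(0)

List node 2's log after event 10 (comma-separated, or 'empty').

x

e1 timeout(1): 1[prim,v=1,-]
e2 deliver 1→0: 0[back,v=1,-]
e3 deliver 1→2: 2[back,v=1,-]
e4 propose(1,'x'): ·
e5 deliver 1→2: 2[back,v=1,x]
e6 deliver 2→1: 1[prim,v=1,x]
e7 timeout(1): 1[back,v=2,x]
e8 deliver 1→0: 0[back,v=1,x]
e9 deliver 0→1: ·
e10 deliver 0→2: ·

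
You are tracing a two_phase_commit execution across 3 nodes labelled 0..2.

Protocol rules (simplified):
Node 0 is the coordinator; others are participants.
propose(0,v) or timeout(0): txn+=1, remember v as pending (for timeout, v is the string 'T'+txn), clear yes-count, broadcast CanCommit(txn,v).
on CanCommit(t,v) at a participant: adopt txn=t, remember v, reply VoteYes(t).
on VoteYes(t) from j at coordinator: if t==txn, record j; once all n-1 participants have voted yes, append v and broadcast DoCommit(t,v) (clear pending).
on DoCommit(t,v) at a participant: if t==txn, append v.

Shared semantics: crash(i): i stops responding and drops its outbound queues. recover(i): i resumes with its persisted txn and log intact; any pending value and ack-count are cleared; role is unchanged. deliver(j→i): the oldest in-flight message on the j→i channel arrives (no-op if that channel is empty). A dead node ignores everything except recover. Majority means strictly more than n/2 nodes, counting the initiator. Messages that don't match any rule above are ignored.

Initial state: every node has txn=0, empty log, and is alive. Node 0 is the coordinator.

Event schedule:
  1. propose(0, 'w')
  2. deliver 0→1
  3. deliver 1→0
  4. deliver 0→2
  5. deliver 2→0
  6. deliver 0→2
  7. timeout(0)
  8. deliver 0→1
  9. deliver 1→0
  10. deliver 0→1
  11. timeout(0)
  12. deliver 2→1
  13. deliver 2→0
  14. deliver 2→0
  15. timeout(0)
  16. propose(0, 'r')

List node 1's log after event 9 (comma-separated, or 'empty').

w

[1] propose(0,'w') → N0(coor t1 [-])
[2] deliver 0→1 → N1(part t1 [-])
[3] deliver 1→0 → ∅
[4] deliver 0→2 → N2(part t1 [-])
[5] deliver 2→0 → N0(coor t1 [w])
[6] deliver 0→2 → N2(part t1 [w])
[7] timeout(0) → N0(coor t2 [w])
[8] deliver 0→1 → N1(part t1 [w])
[9] deliver 1→0 → ∅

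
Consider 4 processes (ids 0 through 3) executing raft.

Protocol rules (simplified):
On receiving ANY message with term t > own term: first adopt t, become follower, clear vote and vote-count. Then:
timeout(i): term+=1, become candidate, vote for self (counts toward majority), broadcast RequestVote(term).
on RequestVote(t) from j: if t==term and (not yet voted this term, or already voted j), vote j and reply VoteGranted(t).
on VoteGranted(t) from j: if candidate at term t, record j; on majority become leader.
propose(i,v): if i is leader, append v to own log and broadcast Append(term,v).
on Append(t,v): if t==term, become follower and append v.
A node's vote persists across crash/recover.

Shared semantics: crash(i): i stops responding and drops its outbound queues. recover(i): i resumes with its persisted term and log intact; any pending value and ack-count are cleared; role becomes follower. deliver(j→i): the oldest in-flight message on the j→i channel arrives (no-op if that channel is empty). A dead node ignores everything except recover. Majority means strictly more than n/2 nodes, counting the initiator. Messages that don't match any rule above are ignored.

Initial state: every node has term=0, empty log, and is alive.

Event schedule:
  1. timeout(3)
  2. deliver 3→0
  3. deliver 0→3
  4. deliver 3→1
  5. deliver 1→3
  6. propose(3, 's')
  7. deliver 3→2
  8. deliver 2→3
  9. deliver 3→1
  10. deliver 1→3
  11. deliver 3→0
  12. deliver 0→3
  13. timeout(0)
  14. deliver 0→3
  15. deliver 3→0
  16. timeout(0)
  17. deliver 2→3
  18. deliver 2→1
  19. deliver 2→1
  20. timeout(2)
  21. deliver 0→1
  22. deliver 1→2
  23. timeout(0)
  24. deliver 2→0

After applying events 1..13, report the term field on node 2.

after 1 — timeout(3): n3:cand/t1/[-]
after 2 — deliver 3→0: n0:foll/t1/[-]
after 3 — deliver 0→3: ·
after 4 — deliver 3→1: n1:foll/t1/[-]
after 5 — deliver 1→3: n3:lead/t1/[-]
after 6 — propose(3,'s'): n3:lead/t1/[s]
after 7 — deliver 3→2: n2:foll/t1/[-]
after 8 — deliver 2→3: ·
after 9 — deliver 3→1: n1:foll/t1/[s]
after 10 — deliver 1→3: ·
after 11 — deliver 3→0: n0:foll/t1/[s]
after 12 — deliver 0→3: ·
after 13 — timeout(0): n0:cand/t2/[s]

1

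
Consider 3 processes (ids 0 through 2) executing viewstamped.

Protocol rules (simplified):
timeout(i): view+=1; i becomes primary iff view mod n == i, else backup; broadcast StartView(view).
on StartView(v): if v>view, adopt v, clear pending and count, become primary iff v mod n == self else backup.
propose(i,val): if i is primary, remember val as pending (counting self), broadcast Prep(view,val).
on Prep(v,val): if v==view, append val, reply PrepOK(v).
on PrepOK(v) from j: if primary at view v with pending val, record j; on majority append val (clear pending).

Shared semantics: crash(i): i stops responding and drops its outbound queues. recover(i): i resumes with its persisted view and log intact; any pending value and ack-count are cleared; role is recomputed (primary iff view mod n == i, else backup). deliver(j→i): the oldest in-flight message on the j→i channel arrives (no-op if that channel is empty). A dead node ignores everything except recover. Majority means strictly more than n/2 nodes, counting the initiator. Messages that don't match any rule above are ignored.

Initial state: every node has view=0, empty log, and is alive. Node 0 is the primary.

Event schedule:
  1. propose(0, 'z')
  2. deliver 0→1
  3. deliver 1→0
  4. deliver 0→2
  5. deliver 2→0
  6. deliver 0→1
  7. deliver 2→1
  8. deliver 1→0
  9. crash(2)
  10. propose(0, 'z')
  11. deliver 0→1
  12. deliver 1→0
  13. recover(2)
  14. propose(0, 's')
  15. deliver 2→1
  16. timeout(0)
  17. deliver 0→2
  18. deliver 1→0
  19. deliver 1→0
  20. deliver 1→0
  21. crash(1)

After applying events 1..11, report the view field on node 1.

1. propose(0,'z'):  nop
2. deliver 0→1:  <1:back v0 z>
3. deliver 1→0:  <0:prim v0 z>
4. deliver 0→2:  <2:back v0 z>
5. deliver 2→0:  nop
6. deliver 0→1:  nop
7. deliver 2→1:  nop
8. deliver 1→0:  nop
9. crash(2):  <2:✗back v0 z>
10. propose(0,'z'):  nop
11. deliver 0→1:  <1:back v0 z,z>

0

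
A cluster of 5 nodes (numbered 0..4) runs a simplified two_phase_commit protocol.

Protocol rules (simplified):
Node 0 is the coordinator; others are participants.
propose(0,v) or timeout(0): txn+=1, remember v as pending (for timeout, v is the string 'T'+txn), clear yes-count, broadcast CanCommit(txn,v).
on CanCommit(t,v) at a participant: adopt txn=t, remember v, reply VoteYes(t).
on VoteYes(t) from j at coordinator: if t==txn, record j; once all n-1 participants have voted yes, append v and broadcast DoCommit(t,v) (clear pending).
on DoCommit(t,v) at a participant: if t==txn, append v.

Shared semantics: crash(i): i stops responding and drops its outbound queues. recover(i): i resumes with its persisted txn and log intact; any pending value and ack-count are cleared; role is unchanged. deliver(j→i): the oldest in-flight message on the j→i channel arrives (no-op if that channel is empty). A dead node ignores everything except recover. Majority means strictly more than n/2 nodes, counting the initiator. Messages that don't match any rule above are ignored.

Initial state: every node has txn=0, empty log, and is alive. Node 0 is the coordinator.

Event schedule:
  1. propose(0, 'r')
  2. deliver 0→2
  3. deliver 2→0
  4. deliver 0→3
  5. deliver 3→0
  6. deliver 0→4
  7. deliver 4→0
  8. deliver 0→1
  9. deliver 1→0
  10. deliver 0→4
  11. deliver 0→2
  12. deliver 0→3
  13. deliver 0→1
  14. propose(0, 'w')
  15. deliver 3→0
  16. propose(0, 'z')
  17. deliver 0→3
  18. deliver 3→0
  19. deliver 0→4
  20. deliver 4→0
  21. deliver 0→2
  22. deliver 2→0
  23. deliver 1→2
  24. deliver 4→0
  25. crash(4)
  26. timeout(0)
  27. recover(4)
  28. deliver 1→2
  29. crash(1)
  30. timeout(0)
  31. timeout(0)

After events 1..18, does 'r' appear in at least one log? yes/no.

yes

step 1 propose(0,'r'): 0={coor,t=1,log=-}
step 2 deliver 0→2: 2={part,t=1,log=-}
step 3 deliver 2→0: —
step 4 deliver 0→3: 3={part,t=1,log=-}
step 5 deliver 3→0: —
step 6 deliver 0→4: 4={part,t=1,log=-}
step 7 deliver 4→0: —
step 8 deliver 0→1: 1={part,t=1,log=-}
step 9 deliver 1→0: 0={coor,t=1,log=r}
step 10 deliver 0→4: 4={part,t=1,log=r}
step 11 deliver 0→2: 2={part,t=1,log=r}
step 12 deliver 0→3: 3={part,t=1,log=r}
step 13 deliver 0→1: 1={part,t=1,log=r}
step 14 propose(0,'w'): 0={coor,t=2,log=r}
step 15 deliver 3→0: —
step 16 propose(0,'z'): 0={coor,t=3,log=r}
step 17 deliver 0→3: 3={part,t=2,log=r}
step 18 deliver 3→0: —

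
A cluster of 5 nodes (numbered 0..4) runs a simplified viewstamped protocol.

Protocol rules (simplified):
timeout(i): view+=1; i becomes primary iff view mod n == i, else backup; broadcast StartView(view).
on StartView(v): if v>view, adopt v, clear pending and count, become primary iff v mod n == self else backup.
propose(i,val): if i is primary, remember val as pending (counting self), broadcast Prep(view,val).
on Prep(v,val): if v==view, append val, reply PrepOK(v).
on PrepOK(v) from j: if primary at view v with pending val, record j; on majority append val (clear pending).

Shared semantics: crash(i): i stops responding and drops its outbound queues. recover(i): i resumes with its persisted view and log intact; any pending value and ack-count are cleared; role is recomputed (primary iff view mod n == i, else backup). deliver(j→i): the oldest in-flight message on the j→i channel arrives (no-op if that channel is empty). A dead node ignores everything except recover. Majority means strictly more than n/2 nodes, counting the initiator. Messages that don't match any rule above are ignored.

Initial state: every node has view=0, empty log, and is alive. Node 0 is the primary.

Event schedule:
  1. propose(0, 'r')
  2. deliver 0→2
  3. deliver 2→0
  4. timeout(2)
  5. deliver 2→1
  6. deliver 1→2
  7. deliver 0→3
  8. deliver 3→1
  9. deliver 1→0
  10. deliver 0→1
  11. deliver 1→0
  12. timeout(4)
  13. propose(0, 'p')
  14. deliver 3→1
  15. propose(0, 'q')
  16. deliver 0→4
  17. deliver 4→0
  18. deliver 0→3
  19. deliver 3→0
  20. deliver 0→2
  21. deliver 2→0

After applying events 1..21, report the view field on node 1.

1

[1] propose(0,'r') → ∅
[2] deliver 0→2 → N2(back v0 [r])
[3] deliver 2→0 → ∅
[4] timeout(2) → N2(back v1 [r])
[5] deliver 2→1 → N1(prim v1 [-])
[6] deliver 1→2 → ∅
[7] deliver 0→3 → N3(back v0 [r])
[8] deliver 3→1 → ∅
[9] deliver 1→0 → ∅
[10] deliver 0→1 → ∅
[11] deliver 1→0 → ∅
[12] timeout(4) → N4(back v1 [-])
[13] propose(0,'p') → ∅
[14] deliver 3→1 → ∅
[15] propose(0,'q') → ∅
[16] deliver 0→4 → ∅
[17] deliver 4→0 → N0(back v1 [-])
[18] deliver 0→3 → N3(back v0 [r,p])
[19] deliver 3→0 → ∅
[20] deliver 0→2 → ∅
[21] deliver 2→0 → ∅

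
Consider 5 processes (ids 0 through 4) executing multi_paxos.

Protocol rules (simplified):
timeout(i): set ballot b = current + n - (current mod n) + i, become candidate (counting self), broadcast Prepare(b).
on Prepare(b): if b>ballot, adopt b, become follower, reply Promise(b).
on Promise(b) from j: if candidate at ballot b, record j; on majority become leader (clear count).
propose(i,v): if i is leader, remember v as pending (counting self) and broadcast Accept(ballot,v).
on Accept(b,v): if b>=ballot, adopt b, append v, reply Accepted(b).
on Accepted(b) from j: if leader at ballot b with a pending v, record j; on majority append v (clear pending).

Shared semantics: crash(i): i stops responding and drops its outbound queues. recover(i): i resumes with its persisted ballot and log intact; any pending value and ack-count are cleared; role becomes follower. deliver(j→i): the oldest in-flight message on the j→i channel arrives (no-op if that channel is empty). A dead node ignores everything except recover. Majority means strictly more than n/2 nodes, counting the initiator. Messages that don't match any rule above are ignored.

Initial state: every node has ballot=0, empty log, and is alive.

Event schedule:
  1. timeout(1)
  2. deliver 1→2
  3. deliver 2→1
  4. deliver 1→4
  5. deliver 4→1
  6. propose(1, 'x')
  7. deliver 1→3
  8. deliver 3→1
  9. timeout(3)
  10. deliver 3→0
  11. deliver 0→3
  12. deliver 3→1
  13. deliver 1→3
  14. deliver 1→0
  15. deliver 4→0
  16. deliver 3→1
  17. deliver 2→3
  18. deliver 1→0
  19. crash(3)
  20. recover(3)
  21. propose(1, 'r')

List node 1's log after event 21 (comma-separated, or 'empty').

empty

after 1 — timeout(1): n1:cand/b6/[-]
after 2 — deliver 1→2: n2:foll/b6/[-]
after 3 — deliver 2→1: ·
after 4 — deliver 1→4: n4:foll/b6/[-]
after 5 — deliver 4→1: n1:lead/b6/[-]
after 6 — propose(1,'x'): ·
after 7 — deliver 1→3: n3:foll/b6/[-]
after 8 — deliver 3→1: ·
after 9 — timeout(3): n3:cand/b13/[-]
after 10 — deliver 3→0: n0:foll/b13/[-]
after 11 — deliver 0→3: ·
after 12 — deliver 3→1: n1:foll/b13/[-]
after 13 — deliver 1→3: ·
after 14 — deliver 1→0: ·
after 15 — deliver 4→0: ·
after 16 — deliver 3→1: ·
after 17 — deliver 2→3: ·
after 18 — deliver 1→0: ·
after 19 — crash(3): n3:✗cand/b13/[-]
after 20 — recover(3): n3:foll/b13/[-]
after 21 — propose(1,'r'): ·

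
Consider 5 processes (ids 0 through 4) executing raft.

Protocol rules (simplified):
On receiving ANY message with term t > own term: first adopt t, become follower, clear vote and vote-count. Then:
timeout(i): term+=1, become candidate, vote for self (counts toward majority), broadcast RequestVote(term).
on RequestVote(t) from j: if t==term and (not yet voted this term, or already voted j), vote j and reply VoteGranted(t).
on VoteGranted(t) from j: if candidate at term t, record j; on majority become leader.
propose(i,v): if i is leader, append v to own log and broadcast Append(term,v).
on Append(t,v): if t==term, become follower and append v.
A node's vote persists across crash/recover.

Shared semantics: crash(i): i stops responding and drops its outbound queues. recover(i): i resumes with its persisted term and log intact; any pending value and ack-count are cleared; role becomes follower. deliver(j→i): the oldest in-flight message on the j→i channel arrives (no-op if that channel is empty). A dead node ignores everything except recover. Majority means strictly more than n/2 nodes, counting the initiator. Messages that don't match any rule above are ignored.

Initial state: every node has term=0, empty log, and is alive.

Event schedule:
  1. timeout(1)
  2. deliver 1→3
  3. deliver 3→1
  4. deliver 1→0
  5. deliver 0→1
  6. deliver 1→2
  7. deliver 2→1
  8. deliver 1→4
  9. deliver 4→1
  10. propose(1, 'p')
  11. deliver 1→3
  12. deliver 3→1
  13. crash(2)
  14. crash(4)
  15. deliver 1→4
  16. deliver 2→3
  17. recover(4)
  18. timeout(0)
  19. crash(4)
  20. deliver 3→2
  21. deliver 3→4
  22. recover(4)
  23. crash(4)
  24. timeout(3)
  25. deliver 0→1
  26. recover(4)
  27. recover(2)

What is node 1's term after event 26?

after 1 — timeout(1): n1:cand/t1/[-]
after 2 — deliver 1→3: n3:foll/t1/[-]
after 3 — deliver 3→1: ·
after 4 — deliver 1→0: n0:foll/t1/[-]
after 5 — deliver 0→1: n1:lead/t1/[-]
after 6 — deliver 1→2: n2:foll/t1/[-]
after 7 — deliver 2→1: ·
after 8 — deliver 1→4: n4:foll/t1/[-]
after 9 — deliver 4→1: ·
after 10 — propose(1,'p'): n1:lead/t1/[p]
after 11 — deliver 1→3: n3:foll/t1/[p]
after 12 — deliver 3→1: ·
after 13 — crash(2): n2:✗foll/t1/[-]
after 14 — crash(4): n4:✗foll/t1/[-]
after 15 — deliver 1→4: ·
after 16 — deliver 2→3: ·
after 17 — recover(4): n4:foll/t1/[-]
after 18 — timeout(0): n0:cand/t2/[-]
after 19 — crash(4): n4:✗foll/t1/[-]
after 20 — deliver 3→2: ·
after 21 — deliver 3→4: ·
after 22 — recover(4): n4:foll/t1/[-]
after 23 — crash(4): n4:✗foll/t1/[-]
after 24 — timeout(3): n3:cand/t2/[p]
after 25 — deliver 0→1: n1:foll/t2/[p]
after 26 — recover(4): n4:foll/t1/[-]

2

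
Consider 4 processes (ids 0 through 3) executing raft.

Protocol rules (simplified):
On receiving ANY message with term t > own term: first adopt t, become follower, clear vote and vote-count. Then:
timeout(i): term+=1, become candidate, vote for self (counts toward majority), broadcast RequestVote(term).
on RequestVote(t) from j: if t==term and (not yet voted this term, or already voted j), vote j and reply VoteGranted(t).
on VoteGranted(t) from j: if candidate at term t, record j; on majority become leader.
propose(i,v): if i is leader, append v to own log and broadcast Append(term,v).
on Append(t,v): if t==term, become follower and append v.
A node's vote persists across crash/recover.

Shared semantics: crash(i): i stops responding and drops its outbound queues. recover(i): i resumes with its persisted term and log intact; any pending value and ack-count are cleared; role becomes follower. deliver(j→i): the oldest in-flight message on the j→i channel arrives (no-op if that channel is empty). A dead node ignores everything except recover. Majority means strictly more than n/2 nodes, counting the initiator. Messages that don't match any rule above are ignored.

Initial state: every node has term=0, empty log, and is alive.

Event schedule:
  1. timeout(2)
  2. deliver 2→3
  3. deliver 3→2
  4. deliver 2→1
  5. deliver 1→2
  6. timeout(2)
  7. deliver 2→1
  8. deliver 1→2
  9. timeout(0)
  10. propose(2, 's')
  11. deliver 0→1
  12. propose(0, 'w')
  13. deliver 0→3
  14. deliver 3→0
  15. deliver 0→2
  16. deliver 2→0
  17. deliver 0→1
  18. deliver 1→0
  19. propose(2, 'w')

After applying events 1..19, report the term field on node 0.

1

[1] timeout(2) → N2(cand t1 [-])
[2] deliver 2→3 → N3(foll t1 [-])
[3] deliver 3→2 → ∅
[4] deliver 2→1 → N1(foll t1 [-])
[5] deliver 1→2 → N2(lead t1 [-])
[6] timeout(2) → N2(cand t2 [-])
[7] deliver 2→1 → N1(foll t2 [-])
[8] deliver 1→2 → ∅
[9] timeout(0) → N0(cand t1 [-])
[10] propose(2,'s') → ∅
[11] deliver 0→1 → ∅
[12] propose(0,'w') → ∅
[13] deliver 0→3 → ∅
[14] deliver 3→0 → ∅
[15] deliver 0→2 → ∅
[16] deliver 2→0 → ∅
[17] deliver 0→1 → ∅
[18] deliver 1→0 → ∅
[19] propose(2,'w') → ∅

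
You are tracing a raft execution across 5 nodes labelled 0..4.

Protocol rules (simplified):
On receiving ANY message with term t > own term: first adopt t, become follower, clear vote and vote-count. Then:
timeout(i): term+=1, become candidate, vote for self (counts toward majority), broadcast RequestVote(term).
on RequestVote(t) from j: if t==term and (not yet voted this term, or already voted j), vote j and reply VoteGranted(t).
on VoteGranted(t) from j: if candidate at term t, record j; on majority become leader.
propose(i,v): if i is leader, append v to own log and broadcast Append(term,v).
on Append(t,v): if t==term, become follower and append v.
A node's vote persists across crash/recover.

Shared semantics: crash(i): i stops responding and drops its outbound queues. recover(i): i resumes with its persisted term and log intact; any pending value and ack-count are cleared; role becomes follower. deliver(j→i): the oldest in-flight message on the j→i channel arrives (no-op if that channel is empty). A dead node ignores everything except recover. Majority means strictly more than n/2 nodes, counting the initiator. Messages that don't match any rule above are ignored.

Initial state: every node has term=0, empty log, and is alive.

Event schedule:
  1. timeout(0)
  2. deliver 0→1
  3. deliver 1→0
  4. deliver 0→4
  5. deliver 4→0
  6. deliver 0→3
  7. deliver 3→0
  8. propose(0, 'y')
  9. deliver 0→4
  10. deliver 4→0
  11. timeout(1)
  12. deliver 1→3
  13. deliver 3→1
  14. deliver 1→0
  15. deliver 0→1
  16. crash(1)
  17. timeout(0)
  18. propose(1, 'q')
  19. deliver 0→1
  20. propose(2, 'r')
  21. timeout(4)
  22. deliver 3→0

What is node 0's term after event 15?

2

e1 timeout(0): 0[cand,t=1,-]
e2 deliver 0→1: 1[foll,t=1,-]
e3 deliver 1→0: ·
e4 deliver 0→4: 4[foll,t=1,-]
e5 deliver 4→0: 0[lead,t=1,-]
e6 deliver 0→3: 3[foll,t=1,-]
e7 deliver 3→0: ·
e8 propose(0,'y'): 0[lead,t=1,y]
e9 deliver 0→4: 4[foll,t=1,y]
e10 deliver 4→0: ·
e11 timeout(1): 1[cand,t=2,-]
e12 deliver 1→3: 3[foll,t=2,-]
e13 deliver 3→1: ·
e14 deliver 1→0: 0[foll,t=2,y]
e15 deliver 0→1: ·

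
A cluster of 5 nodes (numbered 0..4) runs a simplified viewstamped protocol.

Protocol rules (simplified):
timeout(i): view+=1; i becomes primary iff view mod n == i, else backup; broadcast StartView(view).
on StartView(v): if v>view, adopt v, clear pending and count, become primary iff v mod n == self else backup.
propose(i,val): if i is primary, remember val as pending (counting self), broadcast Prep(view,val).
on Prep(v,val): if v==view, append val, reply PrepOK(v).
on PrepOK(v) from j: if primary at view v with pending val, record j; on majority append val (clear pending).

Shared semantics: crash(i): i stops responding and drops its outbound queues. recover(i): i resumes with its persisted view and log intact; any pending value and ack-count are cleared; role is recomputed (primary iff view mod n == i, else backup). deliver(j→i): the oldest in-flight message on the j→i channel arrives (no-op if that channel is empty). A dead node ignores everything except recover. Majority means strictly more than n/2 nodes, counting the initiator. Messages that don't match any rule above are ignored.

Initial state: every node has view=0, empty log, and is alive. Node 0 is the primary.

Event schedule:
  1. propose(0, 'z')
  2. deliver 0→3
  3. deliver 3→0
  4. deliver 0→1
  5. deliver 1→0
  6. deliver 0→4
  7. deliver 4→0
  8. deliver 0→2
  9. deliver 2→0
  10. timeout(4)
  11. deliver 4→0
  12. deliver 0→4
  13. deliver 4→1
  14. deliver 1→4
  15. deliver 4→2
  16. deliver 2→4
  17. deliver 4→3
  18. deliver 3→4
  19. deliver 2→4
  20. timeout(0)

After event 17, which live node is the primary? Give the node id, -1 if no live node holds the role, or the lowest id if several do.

1

[1] propose(0,'z') → ∅
[2] deliver 0→3 → N3(back v0 [z])
[3] deliver 3→0 → ∅
[4] deliver 0→1 → N1(back v0 [z])
[5] deliver 1→0 → N0(prim v0 [z])
[6] deliver 0→4 → N4(back v0 [z])
[7] deliver 4→0 → ∅
[8] deliver 0→2 → N2(back v0 [z])
[9] deliver 2→0 → ∅
[10] timeout(4) → N4(back v1 [z])
[11] deliver 4→0 → N0(back v1 [z])
[12] deliver 0→4 → ∅
[13] deliver 4→1 → N1(prim v1 [z])
[14] deliver 1→4 → ∅
[15] deliver 4→2 → N2(back v1 [z])
[16] deliver 2→4 → ∅
[17] deliver 4→3 → N3(back v1 [z])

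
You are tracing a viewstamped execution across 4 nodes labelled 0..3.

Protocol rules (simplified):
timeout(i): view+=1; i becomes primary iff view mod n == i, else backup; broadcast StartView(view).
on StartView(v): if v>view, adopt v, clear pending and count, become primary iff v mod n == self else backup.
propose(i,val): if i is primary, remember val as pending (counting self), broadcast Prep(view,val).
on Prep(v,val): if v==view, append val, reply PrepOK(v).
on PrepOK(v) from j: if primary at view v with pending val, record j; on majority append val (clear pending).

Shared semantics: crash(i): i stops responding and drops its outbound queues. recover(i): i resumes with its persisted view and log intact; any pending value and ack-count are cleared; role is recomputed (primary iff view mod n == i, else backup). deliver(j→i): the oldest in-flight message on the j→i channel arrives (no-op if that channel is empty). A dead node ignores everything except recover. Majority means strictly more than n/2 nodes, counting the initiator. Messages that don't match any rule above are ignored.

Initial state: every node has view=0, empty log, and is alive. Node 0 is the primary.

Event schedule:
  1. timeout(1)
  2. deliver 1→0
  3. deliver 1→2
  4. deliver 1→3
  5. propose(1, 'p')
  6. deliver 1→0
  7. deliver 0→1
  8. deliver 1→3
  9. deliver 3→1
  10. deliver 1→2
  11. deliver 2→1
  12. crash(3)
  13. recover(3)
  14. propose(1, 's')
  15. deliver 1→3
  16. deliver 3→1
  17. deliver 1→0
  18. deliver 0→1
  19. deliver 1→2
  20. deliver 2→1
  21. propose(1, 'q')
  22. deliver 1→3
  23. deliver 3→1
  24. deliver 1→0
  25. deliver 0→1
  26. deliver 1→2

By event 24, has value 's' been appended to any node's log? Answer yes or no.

yes

1. timeout(1):  <1:prim v1 ->
2. deliver 1→0:  <0:back v1 ->
3. deliver 1→2:  <2:back v1 ->
4. deliver 1→3:  <3:back v1 ->
5. propose(1,'p'):  nop
6. deliver 1→0:  <0:back v1 p>
7. deliver 0→1:  nop
8. deliver 1→3:  <3:back v1 p>
9. deliver 3→1:  <1:prim v1 p>
10. deliver 1→2:  <2:back v1 p>
11. deliver 2→1:  nop
12. crash(3):  <3:✗back v1 p>
13. recover(3):  <3:back v1 p>
14. propose(1,'s'):  nop
15. deliver 1→3:  <3:back v1 p,s>
16. deliver 3→1:  nop
17. deliver 1→0:  <0:back v1 p,s>
18. deliver 0→1:  <1:prim v1 p,s>
19. deliver 1→2:  <2:back v1 p,s>
20. deliver 2→1:  nop
21. propose(1,'q'):  nop
22. deliver 1→3:  <3:back v1 p,s,q>
23. deliver 3→1:  nop
24. deliver 1→0:  <0:back v1 p,s,q>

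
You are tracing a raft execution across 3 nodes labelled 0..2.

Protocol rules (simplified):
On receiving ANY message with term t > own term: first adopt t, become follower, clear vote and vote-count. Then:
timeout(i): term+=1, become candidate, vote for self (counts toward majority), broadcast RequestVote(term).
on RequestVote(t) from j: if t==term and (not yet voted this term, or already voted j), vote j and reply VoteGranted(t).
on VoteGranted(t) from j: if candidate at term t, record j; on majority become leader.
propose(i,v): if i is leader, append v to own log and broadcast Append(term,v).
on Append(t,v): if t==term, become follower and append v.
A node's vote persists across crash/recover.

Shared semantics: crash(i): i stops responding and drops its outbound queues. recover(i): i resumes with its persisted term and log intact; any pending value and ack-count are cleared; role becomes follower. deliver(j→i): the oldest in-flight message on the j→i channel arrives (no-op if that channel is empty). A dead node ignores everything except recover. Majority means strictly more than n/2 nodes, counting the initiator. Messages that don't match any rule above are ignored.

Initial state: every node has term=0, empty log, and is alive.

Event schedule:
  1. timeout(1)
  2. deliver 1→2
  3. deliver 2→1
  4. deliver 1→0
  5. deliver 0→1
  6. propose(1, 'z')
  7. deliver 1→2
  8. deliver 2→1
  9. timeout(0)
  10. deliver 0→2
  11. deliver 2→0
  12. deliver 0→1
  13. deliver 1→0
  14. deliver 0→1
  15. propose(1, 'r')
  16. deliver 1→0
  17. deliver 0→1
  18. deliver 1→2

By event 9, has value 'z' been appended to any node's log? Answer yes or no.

1. timeout(1):  <1:cand t1 ->
2. deliver 1→2:  <2:foll t1 ->
3. deliver 2→1:  <1:lead t1 ->
4. deliver 1→0:  <0:foll t1 ->
5. deliver 0→1:  nop
6. propose(1,'z'):  <1:lead t1 z>
7. deliver 1→2:  <2:foll t1 z>
8. deliver 2→1:  nop
9. timeout(0):  <0:cand t2 ->

yes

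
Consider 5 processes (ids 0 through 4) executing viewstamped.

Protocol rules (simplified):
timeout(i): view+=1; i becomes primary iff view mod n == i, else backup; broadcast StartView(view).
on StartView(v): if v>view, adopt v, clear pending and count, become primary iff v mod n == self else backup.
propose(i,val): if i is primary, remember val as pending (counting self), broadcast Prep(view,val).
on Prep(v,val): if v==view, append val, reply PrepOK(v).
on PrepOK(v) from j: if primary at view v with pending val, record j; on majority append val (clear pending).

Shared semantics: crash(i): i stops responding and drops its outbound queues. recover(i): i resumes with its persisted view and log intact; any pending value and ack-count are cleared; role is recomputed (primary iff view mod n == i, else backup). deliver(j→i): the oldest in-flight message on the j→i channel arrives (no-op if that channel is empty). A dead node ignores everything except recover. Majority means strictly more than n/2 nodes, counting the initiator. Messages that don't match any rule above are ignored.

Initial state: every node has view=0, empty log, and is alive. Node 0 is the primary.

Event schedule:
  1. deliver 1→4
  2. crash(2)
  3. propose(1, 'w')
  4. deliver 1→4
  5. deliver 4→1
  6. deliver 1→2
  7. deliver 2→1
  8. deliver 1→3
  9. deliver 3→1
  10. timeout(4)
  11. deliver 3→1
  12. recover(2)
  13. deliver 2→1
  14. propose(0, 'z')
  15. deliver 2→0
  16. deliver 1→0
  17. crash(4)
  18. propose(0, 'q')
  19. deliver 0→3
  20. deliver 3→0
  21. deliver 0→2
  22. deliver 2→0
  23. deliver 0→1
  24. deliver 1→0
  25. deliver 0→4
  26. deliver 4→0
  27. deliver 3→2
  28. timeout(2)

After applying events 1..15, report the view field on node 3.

e1 deliver 1→4: ·
e2 crash(2): 2[✗back,v=0,-]
e3 propose(1,'w'): ·
e4 deliver 1→4: ·
e5 deliver 4→1: ·
e6 deliver 1→2: ·
e7 deliver 2→1: ·
e8 deliver 1→3: ·
e9 deliver 3→1: ·
e10 timeout(4): 4[back,v=1,-]
e11 deliver 3→1: ·
e12 recover(2): 2[back,v=0,-]
e13 deliver 2→1: ·
e14 propose(0,'z'): ·
e15 deliver 2→0: ·

0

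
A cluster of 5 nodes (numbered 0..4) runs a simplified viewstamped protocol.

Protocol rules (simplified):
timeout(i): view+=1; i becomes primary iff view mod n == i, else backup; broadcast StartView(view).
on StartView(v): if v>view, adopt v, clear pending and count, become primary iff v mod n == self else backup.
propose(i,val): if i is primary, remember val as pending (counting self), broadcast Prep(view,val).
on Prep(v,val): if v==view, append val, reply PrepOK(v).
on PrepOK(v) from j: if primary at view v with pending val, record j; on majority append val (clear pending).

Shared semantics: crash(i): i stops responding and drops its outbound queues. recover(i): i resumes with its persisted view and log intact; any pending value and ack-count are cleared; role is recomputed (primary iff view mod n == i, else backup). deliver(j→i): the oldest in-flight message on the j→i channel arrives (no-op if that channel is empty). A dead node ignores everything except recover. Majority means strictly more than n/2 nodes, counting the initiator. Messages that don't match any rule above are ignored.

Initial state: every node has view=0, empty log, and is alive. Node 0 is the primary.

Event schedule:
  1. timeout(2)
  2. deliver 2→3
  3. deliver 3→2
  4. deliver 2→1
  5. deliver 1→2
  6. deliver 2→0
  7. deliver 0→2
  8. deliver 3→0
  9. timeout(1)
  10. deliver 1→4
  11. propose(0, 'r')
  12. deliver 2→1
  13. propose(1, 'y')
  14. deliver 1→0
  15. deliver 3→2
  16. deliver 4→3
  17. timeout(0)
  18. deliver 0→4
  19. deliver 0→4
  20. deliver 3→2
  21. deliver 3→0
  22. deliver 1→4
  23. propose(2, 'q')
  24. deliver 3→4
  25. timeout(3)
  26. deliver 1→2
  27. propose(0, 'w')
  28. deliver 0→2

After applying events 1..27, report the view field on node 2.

2

step 1 timeout(2): 2={back,v=1,log=-}
step 2 deliver 2→3: 3={back,v=1,log=-}
step 3 deliver 3→2: —
step 4 deliver 2→1: 1={prim,v=1,log=-}
step 5 deliver 1→2: —
step 6 deliver 2→0: 0={back,v=1,log=-}
step 7 deliver 0→2: —
step 8 deliver 3→0: —
step 9 timeout(1): 1={back,v=2,log=-}
step 10 deliver 1→4: 4={back,v=2,log=-}
step 11 propose(0,'r'): —
step 12 deliver 2→1: —
step 13 propose(1,'y'): —
step 14 deliver 1→0: 0={back,v=2,log=-}
step 15 deliver 3→2: —
step 16 deliver 4→3: —
step 17 timeout(0): 0={back,v=3,log=-}
step 18 deliver 0→4: 4={back,v=3,log=-}
step 19 deliver 0→4: —
step 20 deliver 3→2: —
step 21 deliver 3→0: —
step 22 deliver 1→4: —
step 23 propose(2,'q'): —
step 24 deliver 3→4: —
step 25 timeout(3): 3={back,v=2,log=-}
step 26 deliver 1→2: 2={prim,v=2,log=-}
step 27 propose(0,'w'): —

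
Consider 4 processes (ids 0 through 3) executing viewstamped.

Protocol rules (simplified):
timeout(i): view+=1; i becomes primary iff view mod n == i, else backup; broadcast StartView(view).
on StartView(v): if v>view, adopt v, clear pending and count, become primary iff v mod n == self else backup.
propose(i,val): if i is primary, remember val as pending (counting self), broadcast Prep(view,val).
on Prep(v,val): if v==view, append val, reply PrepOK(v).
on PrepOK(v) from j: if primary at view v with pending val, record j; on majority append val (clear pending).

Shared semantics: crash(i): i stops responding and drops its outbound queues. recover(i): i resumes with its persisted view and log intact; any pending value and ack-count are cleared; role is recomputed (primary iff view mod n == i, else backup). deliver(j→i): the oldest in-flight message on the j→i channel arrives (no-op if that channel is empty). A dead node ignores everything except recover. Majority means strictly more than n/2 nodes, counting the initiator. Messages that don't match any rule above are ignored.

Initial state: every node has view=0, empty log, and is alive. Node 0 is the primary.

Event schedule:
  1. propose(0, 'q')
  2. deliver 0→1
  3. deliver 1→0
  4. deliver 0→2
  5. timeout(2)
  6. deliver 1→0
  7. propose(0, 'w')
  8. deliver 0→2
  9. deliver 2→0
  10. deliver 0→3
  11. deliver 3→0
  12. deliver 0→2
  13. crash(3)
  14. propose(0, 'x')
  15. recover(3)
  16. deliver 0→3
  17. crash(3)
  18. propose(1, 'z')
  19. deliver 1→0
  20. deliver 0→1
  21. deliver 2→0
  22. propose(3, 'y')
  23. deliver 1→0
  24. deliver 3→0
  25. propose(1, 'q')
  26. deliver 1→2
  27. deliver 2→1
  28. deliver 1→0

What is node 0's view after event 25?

after 1 — propose(0,'q'): ·
after 2 — deliver 0→1: n1:back/v0/[q]
after 3 — deliver 1→0: ·
after 4 — deliver 0→2: n2:back/v0/[q]
after 5 — timeout(2): n2:back/v1/[q]
after 6 — deliver 1→0: ·
after 7 — propose(0,'w'): ·
after 8 — deliver 0→2: ·
after 9 — deliver 2→0: ·
after 10 — deliver 0→3: n3:back/v0/[q]
after 11 — deliver 3→0: n0:prim/v0/[w]
after 12 — deliver 0→2: ·
after 13 — crash(3): n3:✗back/v0/[q]
after 14 — propose(0,'x'): ·
after 15 — recover(3): n3:back/v0/[q]
after 16 — deliver 0→3: n3:back/v0/[q,w]
after 17 — crash(3): n3:✗back/v0/[q,w]
after 18 — propose(1,'z'): ·
after 19 — deliver 1→0: ·
after 20 — deliver 0→1: n1:back/v0/[q,w]
after 21 — deliver 2→0: n0:back/v1/[w]
after 22 — propose(3,'y'): ·
after 23 — deliver 1→0: ·
after 24 — deliver 3→0: ·
after 25 — propose(1,'q'): ·

1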